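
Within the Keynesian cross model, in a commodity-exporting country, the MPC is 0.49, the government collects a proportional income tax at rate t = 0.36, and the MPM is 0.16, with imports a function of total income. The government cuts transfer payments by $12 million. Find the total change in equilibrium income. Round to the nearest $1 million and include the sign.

−$7 million

The transfer change shifts disposable income by −$12 million, so first-round consumption changes by c·ΔTR = 0.49 × (−$12 million) = −$5.88 million.
Expenditure multiplier = 1/(1 − c(1−t) + m) = 1/(1 − 0.49×0.64 + 0.16) = 1/0.8464 ≈ 1.181.
The transfer multiplier is c × k ≈ 0.579, so ΔY = k × (c·ΔTR) = (−$5.88 million) / 0.8464 ≈ −$7 million.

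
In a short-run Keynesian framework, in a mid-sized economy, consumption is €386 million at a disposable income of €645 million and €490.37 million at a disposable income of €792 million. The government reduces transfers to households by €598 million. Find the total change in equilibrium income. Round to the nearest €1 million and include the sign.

−€1,464 million

MPC = ΔC/ΔYd = (490.37 − 386)/(792 − 645) = 104.37/147 = 0.71.
The transfer change shifts disposable income by −€598 million, so first-round consumption changes by c·ΔTR = 0.71 × (−€598 million) = −€424.58 million.
Expenditure multiplier = 1/(1 − MPC) = 1/(1 − 0.71) = 1/0.29 ≈ 3.448.
The transfer multiplier is c × k ≈ 2.448, so ΔY = k × (c·ΔTR) = (−€424.58 million) / 0.29 ≈ −€1,464 million.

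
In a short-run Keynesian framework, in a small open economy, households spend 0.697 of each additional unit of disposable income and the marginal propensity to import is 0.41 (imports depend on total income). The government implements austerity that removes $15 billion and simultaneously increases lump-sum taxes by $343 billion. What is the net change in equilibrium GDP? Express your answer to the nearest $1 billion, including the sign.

Expenditure multiplier = 1/(1 − c + m) = 1/(1 − 0.697 + 0.41) = 1/0.713 ≈ 1.403.
ΔG contributes k·ΔG = (−$15 billion) / 0.713 ≈ −$21 billion.
ΔT of +$343 billion changes first-round spending by −c·ΔT = −$239.071 billion, contributing k·(−c·ΔT) = (−$239.071 billion) / 0.713 ≈ −$335.3 billion.
Net ΔY = k(ΔG − c·ΔT) = (−$254.071 billion) / 0.713 ≈ −$356 billion.

−$356 billion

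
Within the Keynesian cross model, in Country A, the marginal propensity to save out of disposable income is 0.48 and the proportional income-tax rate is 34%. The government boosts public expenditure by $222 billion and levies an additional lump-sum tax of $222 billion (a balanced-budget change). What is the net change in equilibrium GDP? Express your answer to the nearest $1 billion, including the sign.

MPC = 1 − MPS = 1 − 0.48 = 0.52.
Expenditure multiplier = 1/(1 − c(1−t)) = 1/(1 − 0.52×0.66) = 1/0.6568 ≈ 1.523.
ΔG contributes k·ΔG = (+$222 billion) / 0.6568 ≈ +$338 billion.
ΔT of +$222 billion changes first-round spending by −c·ΔT = −$115.44 billion, contributing k·(−c·ΔT) = (−$115.44 billion) / 0.6568 ≈ −$175.8 billion.
Net ΔY = k(ΔG − c·ΔT) = (+$106.56 billion) / 0.6568 ≈ +$162 billion.

+$162 billion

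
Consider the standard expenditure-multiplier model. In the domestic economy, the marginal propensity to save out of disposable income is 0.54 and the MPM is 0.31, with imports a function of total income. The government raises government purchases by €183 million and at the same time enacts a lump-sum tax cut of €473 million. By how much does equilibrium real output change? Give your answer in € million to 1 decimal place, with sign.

+€471.3 million

MPC = 1 − MPS = 1 − 0.54 = 0.46.
Expenditure multiplier = 1/(1 − c + m) = 1/(1 − 0.46 + 0.31) = 1/0.85 ≈ 1.176.
ΔG contributes k·ΔG = (+€183 million) / 0.85 ≈ +€215.3 million.
ΔT of −€473 million changes first-round spending by −c·ΔT = +€217.58 million, contributing k·(−c·ΔT) = (+€217.58 million) / 0.85 ≈ +€256 million.
Net ΔY = k(ΔG − c·ΔT) = (+€400.58 million) / 0.85 ≈ +€471.3 million.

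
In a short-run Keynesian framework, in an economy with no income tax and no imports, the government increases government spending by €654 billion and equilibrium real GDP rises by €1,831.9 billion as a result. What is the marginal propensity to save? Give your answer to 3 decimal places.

Implied spending multiplier k = ΔY/ΔG = 1,831.9/654 ≈ 2.8011.
Since k = 1/(1 − MPC), MPC = 1 − 1/k = 1 − ΔG/ΔY = 1 − 654/1,831.9 ≈ 0.643.
MPS = 1 − MPC = 0.357.

0.357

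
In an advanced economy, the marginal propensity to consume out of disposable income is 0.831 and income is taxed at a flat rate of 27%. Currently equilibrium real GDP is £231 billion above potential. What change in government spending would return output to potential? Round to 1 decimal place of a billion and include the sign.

Spending multiplier = 1/(1 − c(1−t)) = 1/(1 − 0.831×0.73) = 1/0.39337 ≈ 2.542.
Need ΔY = −£231 billion, so ΔG = ΔY/k = (−£231 billion) × 0.39337 ≈ −£90.9 billion.
The government should cut government spending by £90.9 billion.

−£90.9 billion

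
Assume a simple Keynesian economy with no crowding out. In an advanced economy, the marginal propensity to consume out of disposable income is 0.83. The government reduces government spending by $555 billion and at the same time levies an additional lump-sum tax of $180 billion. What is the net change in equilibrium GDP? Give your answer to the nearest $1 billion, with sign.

−$4,144 billion

Expenditure multiplier = 1/(1 − MPC) = 1/(1 − 0.83) = 1/0.17 ≈ 5.882.
ΔG contributes k·ΔG = (−$555 billion) / 0.17 ≈ −$3,264.7 billion.
ΔT of +$180 billion changes first-round spending by −c·ΔT = −$149.4 billion, contributing k·(−c·ΔT) = (−$149.4 billion) / 0.17 ≈ −$878.8 billion.
Net ΔY = k(ΔG − c·ΔT) = (−$704.4 billion) / 0.17 ≈ −$4,144 billion.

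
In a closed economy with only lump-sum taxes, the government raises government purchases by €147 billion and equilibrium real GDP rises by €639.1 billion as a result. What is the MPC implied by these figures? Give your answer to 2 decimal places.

0.77

Implied spending multiplier k = ΔY/ΔG = 639.1/147 ≈ 4.3476.
Since k = 1/(1 − MPC), MPC = 1 − 1/k = 1 − ΔG/ΔY = 1 − 147/639.1 ≈ 0.77.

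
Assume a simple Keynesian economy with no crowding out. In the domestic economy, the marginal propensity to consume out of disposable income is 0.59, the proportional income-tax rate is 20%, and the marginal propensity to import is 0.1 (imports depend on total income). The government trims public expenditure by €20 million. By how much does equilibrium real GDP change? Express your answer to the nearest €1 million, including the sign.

−€32 million

Expenditure multiplier = 1/(1 − c(1−t) + m) = 1/(1 − 0.59×0.8 + 0.1) = 1/0.628 ≈ 1.592.
ΔY = k × ΔG = (−€20 million) / 0.628 ≈ −€32 million.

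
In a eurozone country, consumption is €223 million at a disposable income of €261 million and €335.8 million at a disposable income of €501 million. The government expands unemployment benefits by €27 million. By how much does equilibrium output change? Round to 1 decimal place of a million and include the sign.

MPC = ΔC/ΔYd = (335.8 − 223)/(501 − 261) = 112.8/240 = 0.47.
The transfer change shifts disposable income by +€27 million, so first-round consumption changes by c·ΔTR = 0.47 × (+€27 million) = +€12.69 million.
Expenditure multiplier = 1/(1 − MPC) = 1/(1 − 0.47) = 1/0.53 ≈ 1.887.
The transfer multiplier is c × k ≈ 0.887, so ΔY = k × (c·ΔTR) = (+€12.69 million) / 0.53 ≈ +€23.9 million.

+€23.9 million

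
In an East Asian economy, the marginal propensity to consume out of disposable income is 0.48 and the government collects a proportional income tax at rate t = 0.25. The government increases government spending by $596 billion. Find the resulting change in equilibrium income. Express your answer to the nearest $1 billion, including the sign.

Spending multiplier = 1/(1 − c(1−t)) = 1/(1 − 0.48×0.75) = 1/0.64 ≈ 1.563.
ΔY = k × ΔG = (+$596 billion) / 0.64 ≈ +$931 billion.

+$931 billion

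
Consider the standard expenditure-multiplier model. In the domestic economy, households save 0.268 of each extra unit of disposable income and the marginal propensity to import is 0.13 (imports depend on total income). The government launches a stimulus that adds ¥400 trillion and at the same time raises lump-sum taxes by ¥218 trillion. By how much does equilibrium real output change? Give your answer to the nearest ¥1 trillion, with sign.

+¥604 trillion

MPC = 1 − MPS = 1 − 0.268 = 0.732.
Expenditure multiplier = 1/(1 − c + m) = 1/(1 − 0.732 + 0.13) = 1/0.398 ≈ 2.513.
ΔG contributes k·ΔG = (+¥400 trillion) / 0.398 ≈ +¥1,005 trillion.
ΔT of +¥218 trillion changes first-round spending by −c·ΔT = −¥159.576 trillion, contributing k·(−c·ΔT) = (−¥159.576 trillion) / 0.398 ≈ −¥400.9 trillion.
Net ΔY = k(ΔG − c·ΔT) = (+¥240.424 trillion) / 0.398 ≈ +¥604 trillion.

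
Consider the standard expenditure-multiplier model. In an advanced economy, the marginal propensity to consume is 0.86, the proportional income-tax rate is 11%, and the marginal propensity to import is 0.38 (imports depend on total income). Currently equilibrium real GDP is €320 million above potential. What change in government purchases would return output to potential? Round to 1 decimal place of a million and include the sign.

Spending multiplier = 1/(1 − c(1−t) + m) = 1/(1 − 0.86×0.89 + 0.38) = 1/0.6146 ≈ 1.627.
Need ΔY = −€320 million, so ΔG = ΔY/k = (−€320 million) × 0.6146 ≈ −€196.7 million.
The government should cut government purchases by €196.7 million.

−€196.7 million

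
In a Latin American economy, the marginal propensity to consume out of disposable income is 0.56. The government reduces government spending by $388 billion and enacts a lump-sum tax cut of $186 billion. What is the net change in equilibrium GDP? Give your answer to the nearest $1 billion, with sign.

−$645 billion

Expenditure multiplier = 1/(1 − MPC) = 1/(1 − 0.56) = 1/0.44 ≈ 2.273.
ΔG contributes k·ΔG = (−$388 billion) / 0.44 ≈ −$881.8 billion.
ΔT of −$186 billion changes first-round spending by −c·ΔT = +$104.16 billion, contributing k·(−c·ΔT) = (+$104.16 billion) / 0.44 ≈ +$236.7 billion.
Net ΔY = k(ΔG − c·ΔT) = (−$283.84 billion) / 0.44 ≈ −$645 billion.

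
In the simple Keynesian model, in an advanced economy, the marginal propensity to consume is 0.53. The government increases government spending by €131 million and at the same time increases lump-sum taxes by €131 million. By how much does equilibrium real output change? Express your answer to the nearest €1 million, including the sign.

+€131 million

Expenditure multiplier = 1/(1 − MPC) = 1/(1 − 0.53) = 1/0.47 ≈ 2.128.
ΔG contributes k·ΔG = (+€131 million) / 0.47 ≈ +€278.7 million.
ΔT of +€131 million changes first-round spending by −c·ΔT = −€69.43 million, contributing k·(−c·ΔT) = (−€69.43 million) / 0.47 ≈ −€147.7 million.
With ΔG = ΔT and no other leakages, the balanced-budget multiplier is 1, so ΔY = ΔG = +€131 million.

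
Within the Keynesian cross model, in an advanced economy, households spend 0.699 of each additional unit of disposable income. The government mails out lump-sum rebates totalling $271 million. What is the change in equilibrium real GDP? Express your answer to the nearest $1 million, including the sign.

A lump-sum tax change of −$271 million shifts disposable income by +$271 million; first-round consumption changes by −c × ΔT = −0.699 × (−$271 million) = +$189.429 million.
Expenditure multiplier = 1/(1 − MPC) = 1/(1 − 0.699) = 1/0.301 ≈ 3.322.
The tax multiplier is −c × k ≈ −2.322, so ΔY = k × (−c·ΔT) = (+$189.429 million) / 0.301 ≈ +$629 million.

+$629 million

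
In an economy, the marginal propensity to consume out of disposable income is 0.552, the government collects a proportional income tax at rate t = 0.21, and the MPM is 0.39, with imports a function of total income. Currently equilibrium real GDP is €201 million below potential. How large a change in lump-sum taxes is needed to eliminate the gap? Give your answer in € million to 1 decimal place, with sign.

−€347.4 million

Spending multiplier = 1/(1 − c(1−t) + m) = 1/(1 − 0.552×0.79 + 0.39) = 1/0.95392 ≈ 1.048.
Tax multiplier = −c·k = −0.552/0.95392 ≈ −0.579. Need ΔY = +€201 million, so ΔT = ΔY/(−c·k) = −(+€201 million) × 0.95392 / 0.552 ≈ −€347.4 million.
The government should cut lump-sum taxes by €347.4 million.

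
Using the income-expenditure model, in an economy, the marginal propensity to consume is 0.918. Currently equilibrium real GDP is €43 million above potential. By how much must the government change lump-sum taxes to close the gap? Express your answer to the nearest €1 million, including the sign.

+€4 million

Spending multiplier = 1/(1 − MPC) = 1/(1 − 0.918) = 1/0.082 ≈ 12.195.
Tax multiplier = −c·k = −0.918/0.082 ≈ −11.195. Need ΔY = −€43 million, so ΔT = ΔY/(−c·k) = −(−€43 million) × 0.082 / 0.918 ≈ +€4 million.
The government should raise lump-sum taxes by €4 million.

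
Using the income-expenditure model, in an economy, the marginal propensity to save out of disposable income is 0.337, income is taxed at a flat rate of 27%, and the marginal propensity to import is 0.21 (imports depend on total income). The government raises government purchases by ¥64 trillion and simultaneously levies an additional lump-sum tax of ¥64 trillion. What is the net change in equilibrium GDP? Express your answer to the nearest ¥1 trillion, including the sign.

MPC = 1 − MPS = 1 − 0.337 = 0.663.
Expenditure multiplier = 1/(1 − c(1−t) + m) = 1/(1 − 0.663×0.73 + 0.21) = 1/0.72601 ≈ 1.377.
ΔG contributes k·ΔG = (+¥64 trillion) / 0.72601 ≈ +¥88.2 trillion.
ΔT of +¥64 trillion changes first-round spending by −c·ΔT = −¥42.432 trillion, contributing k·(−c·ΔT) = (−¥42.432 trillion) / 0.72601 ≈ −¥58.4 trillion.
Net ΔY = k(ΔG − c·ΔT) = (+¥21.568 trillion) / 0.72601 ≈ +¥30 trillion.

+¥30 trillion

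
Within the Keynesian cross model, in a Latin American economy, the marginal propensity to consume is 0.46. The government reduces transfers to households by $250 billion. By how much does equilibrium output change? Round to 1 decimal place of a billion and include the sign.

−$213.0 billion

The transfer change shifts disposable income by −$250 billion, so first-round consumption changes by c·ΔTR = 0.46 × (−$250 billion) = −$115 billion.
Expenditure multiplier = 1/(1 − MPC) = 1/(1 − 0.46) = 1/0.54 ≈ 1.852.
The transfer multiplier is c × k ≈ 0.852, so ΔY = k × (c·ΔTR) = (−$115 billion) / 0.54 ≈ −$213 billion.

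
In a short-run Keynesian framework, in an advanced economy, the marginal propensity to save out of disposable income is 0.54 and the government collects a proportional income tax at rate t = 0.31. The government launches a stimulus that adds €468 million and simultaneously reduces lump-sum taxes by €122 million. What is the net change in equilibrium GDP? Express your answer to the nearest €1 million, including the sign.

MPC = 1 − MPS = 1 − 0.54 = 0.46.
Expenditure multiplier = 1/(1 − c(1−t)) = 1/(1 − 0.46×0.69) = 1/0.6826 ≈ 1.465.
ΔG contributes k·ΔG = (+€468 million) / 0.6826 ≈ +€685.6 million.
ΔT of −€122 million changes first-round spending by −c·ΔT = +€56.12 million, contributing k·(−c·ΔT) = (+€56.12 million) / 0.6826 ≈ +€82.2 million.
Net ΔY = k(ΔG − c·ΔT) = (+€524.12 million) / 0.6826 ≈ +€768 million.

+€768 million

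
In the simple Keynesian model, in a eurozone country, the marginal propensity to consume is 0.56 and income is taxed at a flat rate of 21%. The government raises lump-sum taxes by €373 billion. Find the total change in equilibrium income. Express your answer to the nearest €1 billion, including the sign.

A lump-sum tax change of +€373 billion shifts disposable income by −€373 billion; first-round consumption changes by −c × ΔT = −0.56 × (+€373 billion) = −€208.88 billion.
Expenditure multiplier = 1/(1 − c(1−t)) = 1/(1 − 0.56×0.79) = 1/0.5576 ≈ 1.793.
The tax multiplier is −c × k ≈ −1.004, so ΔY = k × (−c·ΔT) = (−€208.88 billion) / 0.5576 ≈ −€375 billion.

−€375 billion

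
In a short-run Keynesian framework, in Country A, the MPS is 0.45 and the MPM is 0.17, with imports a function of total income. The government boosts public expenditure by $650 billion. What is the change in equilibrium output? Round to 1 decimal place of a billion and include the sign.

+$1,048.4 billion

MPC = 1 − MPS = 1 − 0.45 = 0.55.
Spending multiplier = 1/(1 − c + m) = 1/(1 − 0.55 + 0.17) = 1/0.62 ≈ 1.613.
ΔY = k × ΔG = (+$650 billion) / 0.62 ≈ +$1,048.4 billion.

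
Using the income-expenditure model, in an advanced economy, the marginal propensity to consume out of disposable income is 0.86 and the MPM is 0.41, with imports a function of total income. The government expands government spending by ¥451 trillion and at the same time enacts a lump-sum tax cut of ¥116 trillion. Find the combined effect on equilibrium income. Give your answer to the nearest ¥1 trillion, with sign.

+¥1,001 trillion

Expenditure multiplier = 1/(1 − c + m) = 1/(1 − 0.86 + 0.41) = 1/0.55 ≈ 1.818.
ΔG contributes k·ΔG = (+¥451 trillion) / 0.55 = +¥820 trillion.
ΔT of −¥116 trillion changes first-round spending by −c·ΔT = +¥99.76 trillion, contributing k·(−c·ΔT) = (+¥99.76 trillion) / 0.55 ≈ +¥181.4 trillion.
Net ΔY = k(ΔG − c·ΔT) = (+¥550.76 trillion) / 0.55 ≈ +¥1,001 trillion.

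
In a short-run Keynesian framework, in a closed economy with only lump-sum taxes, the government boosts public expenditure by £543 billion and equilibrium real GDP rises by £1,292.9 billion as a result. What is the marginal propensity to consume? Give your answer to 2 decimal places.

0.58

Implied spending multiplier k = ΔY/ΔG = 1,292.9/543 ≈ 2.381.
Since k = 1/(1 − MPC), MPC = 1 − 1/k = 1 − ΔG/ΔY = 1 − 543/1,292.9 ≈ 0.58.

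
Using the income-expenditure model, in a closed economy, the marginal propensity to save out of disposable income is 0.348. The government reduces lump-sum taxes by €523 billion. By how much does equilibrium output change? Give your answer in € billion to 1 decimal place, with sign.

+€979.9 billion

MPC = 1 − MPS = 1 − 0.348 = 0.652.
A lump-sum tax change of −€523 billion shifts disposable income by +€523 billion; first-round consumption changes by −c × ΔT = −0.652 × (−€523 billion) = +€340.996 billion.
Expenditure multiplier = 1/(1 − MPC) = 1/(1 − 0.652) = 1/0.348 ≈ 2.874.
The tax multiplier is −c × k ≈ −1.874, so ΔY = k × (−c·ΔT) = (+€340.996 billion) / 0.348 ≈ +€979.9 billion.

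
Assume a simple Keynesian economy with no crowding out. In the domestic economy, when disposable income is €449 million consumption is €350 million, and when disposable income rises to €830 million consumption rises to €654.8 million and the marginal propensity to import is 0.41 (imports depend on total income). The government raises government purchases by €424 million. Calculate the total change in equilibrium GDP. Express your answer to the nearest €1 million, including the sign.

+€695 million

MPC = ΔC/ΔYd = (654.8 − 350)/(830 − 449) = 304.8/381 = 0.8.
Expenditure multiplier = 1/(1 − c + m) = 1/(1 − 0.8 + 0.41) = 1/0.61 ≈ 1.639.
ΔY = k × ΔG = (+€424 million) / 0.61 ≈ +€695 million.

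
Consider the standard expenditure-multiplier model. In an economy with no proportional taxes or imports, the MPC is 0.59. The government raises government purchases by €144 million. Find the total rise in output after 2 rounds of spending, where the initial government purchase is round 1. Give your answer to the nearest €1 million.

€229 million

Round 1 adds ΔG = €144 million; each later round is MPC = 0.59 times the previous.
After 2 rounds: 144 + 84.96 = ΔG·(1 − c^2)/(1 − c) = 144 × (1 − 0.3481)/0.41 ≈ €229 million.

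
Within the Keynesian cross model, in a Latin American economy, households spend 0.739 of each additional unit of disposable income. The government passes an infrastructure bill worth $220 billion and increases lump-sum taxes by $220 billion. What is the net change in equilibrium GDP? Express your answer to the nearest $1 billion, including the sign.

Expenditure multiplier = 1/(1 − MPC) = 1/(1 − 0.739) = 1/0.261 ≈ 3.831.
ΔG contributes k·ΔG = (+$220 billion) / 0.261 ≈ +$842.9 billion.
ΔT of +$220 billion changes first-round spending by −c·ΔT = −$162.58 billion, contributing k·(−c·ΔT) = (−$162.58 billion) / 0.261 ≈ −$622.9 billion.
With ΔG = ΔT and no other leakages, the balanced-budget multiplier is 1, so ΔY = ΔG = +$220 billion.

+$220 billion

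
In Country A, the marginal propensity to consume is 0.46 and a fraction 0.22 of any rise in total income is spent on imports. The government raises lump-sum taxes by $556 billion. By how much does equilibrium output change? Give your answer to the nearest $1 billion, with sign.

−$337 billion

A lump-sum tax change of +$556 billion shifts disposable income by −$556 billion; first-round consumption changes by −c × ΔT = −0.46 × (+$556 billion) = −$255.76 billion.
Expenditure multiplier = 1/(1 − c + m) = 1/(1 − 0.46 + 0.22) = 1/0.76 ≈ 1.316.
The tax multiplier is −c × k ≈ −0.605, so ΔY = k × (−c·ΔT) = (−$255.76 billion) / 0.76 ≈ −$337 billion.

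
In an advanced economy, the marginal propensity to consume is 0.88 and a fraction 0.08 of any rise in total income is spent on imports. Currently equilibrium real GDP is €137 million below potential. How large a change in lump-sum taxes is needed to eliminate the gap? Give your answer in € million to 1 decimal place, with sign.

−€31.1 million

Spending multiplier = 1/(1 − c + m) = 1/(1 − 0.88 + 0.08) = 1/0.2 = 5.
Tax multiplier = −c·k = −0.88/0.2 = −4.4. Need ΔY = +€137 million, so ΔT = ΔY/(−c·k) = −(+€137 million) × 0.2 / 0.88 ≈ −€31.1 million.
The government should cut lump-sum taxes by €31.1 million.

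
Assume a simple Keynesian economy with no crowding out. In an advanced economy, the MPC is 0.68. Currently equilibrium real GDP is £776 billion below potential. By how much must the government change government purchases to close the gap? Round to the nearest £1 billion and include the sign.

Spending multiplier = 1/(1 − MPC) = 1/(1 − 0.68) = 1/0.32 = 3.125.
Need ΔY = +£776 billion, so ΔG = ΔY/k = (+£776 billion) × 0.32 ≈ +£248 billion.
The government should increase government purchases by £248 billion.

+£248 billion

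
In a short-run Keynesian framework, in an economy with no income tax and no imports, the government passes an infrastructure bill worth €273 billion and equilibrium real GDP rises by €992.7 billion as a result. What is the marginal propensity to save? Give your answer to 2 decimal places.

Implied spending multiplier k = ΔY/ΔG = 992.7/273 ≈ 3.6363.
Since k = 1/(1 − MPC), MPC = 1 − 1/k = 1 − ΔG/ΔY = 1 − 273/992.7 ≈ 0.72.
MPS = 1 − MPC = 0.28.

0.28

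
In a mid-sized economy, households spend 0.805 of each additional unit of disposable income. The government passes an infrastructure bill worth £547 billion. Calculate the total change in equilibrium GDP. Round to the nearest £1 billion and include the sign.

Expenditure multiplier = 1/(1 − MPC) = 1/(1 − 0.805) = 1/0.195 ≈ 5.128.
ΔY = k × ΔG = (+£547 billion) / 0.195 ≈ +£2,805 billion.

+£2,805 billion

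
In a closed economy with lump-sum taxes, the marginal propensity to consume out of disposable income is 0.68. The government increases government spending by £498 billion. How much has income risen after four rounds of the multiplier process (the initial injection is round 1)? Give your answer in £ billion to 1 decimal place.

Round 1 adds ΔG = £498 billion; each later round is MPC = 0.68 times the previous.
After 4 rounds: 498 + 338.64 + 230.2752 + 156.587136 = ΔG·(1 − c^4)/(1 − c) = 498 × (1 − 0.21381376)/0.32 ≈ £1,223.5 billion.

£1,223.5 billion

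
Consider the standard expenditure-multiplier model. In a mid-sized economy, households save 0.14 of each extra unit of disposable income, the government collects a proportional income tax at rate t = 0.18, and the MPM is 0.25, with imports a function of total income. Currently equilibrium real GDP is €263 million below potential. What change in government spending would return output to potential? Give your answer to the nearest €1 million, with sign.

+€143 million

MPC = 1 − MPS = 1 − 0.14 = 0.86.
Spending multiplier = 1/(1 − c(1−t) + m) = 1/(1 − 0.86×0.82 + 0.25) = 1/0.5448 ≈ 1.836.
Need ΔY = +€263 million, so ΔG = ΔY/k = (+€263 million) × 0.5448 ≈ +€143 million.
The government should increase government spending by €143 million.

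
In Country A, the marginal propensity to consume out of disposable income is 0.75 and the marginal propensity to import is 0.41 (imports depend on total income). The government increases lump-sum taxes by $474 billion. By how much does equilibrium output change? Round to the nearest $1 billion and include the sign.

−$539 billion

A lump-sum tax change of +$474 billion shifts disposable income by −$474 billion; first-round consumption changes by −c × ΔT = −0.75 × (+$474 billion) = −$355.5 billion.
Expenditure multiplier = 1/(1 − c + m) = 1/(1 − 0.75 + 0.41) = 1/0.66 ≈ 1.515.
The tax multiplier is −c × k ≈ −1.136, so ΔY = k × (−c·ΔT) = (−$355.5 billion) / 0.66 ≈ −$539 billion.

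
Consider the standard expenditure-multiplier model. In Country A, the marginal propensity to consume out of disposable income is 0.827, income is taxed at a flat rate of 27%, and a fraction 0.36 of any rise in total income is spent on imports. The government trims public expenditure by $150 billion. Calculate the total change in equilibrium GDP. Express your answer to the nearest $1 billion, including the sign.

−$198 billion

Expenditure multiplier = 1/(1 − c(1−t) + m) = 1/(1 − 0.827×0.73 + 0.36) = 1/0.75629 ≈ 1.322.
ΔY = k × ΔG = (−$150 billion) / 0.75629 ≈ −$198 billion.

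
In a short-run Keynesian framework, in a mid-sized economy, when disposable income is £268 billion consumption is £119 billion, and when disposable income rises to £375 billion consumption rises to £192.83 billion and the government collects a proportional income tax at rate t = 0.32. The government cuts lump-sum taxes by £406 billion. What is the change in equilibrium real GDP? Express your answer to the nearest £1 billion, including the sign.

MPC = ΔC/ΔYd = (192.83 − 119)/(375 − 268) = 73.83/107 = 0.69.
A lump-sum tax change of −£406 billion shifts disposable income by +£406 billion; first-round consumption changes by −c × ΔT = −0.69 × (−£406 billion) = +£280.14 billion.
Expenditure multiplier = 1/(1 − c(1−t)) = 1/(1 − 0.69×0.68) = 1/0.5308 ≈ 1.884.
The tax multiplier is −c × k ≈ −1.3, so ΔY = k × (−c·ΔT) = (+£280.14 billion) / 0.5308 ≈ +£528 billion.

+£528 billion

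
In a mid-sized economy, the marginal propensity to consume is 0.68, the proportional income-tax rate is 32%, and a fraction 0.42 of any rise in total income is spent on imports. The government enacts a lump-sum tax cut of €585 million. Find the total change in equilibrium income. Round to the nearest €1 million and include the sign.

A lump-sum tax change of −€585 million shifts disposable income by +€585 million; first-round consumption changes by −c × ΔT = −0.68 × (−€585 million) = +€397.8 million.
Expenditure multiplier = 1/(1 − c(1−t) + m) = 1/(1 − 0.68×0.68 + 0.42) = 1/0.9576 ≈ 1.044.
The tax multiplier is −c × k ≈ −0.71, so ΔY = k × (−c·ΔT) = (+€397.8 million) / 0.9576 ≈ +€415 million.

+€415 million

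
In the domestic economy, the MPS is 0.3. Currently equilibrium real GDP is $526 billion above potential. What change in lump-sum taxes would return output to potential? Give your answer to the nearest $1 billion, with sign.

MPC = 1 − MPS = 1 − 0.3 = 0.7.
Spending multiplier = 1/(1 − MPC) = 1/(1 − 0.7) = 1/0.3 ≈ 3.333.
Tax multiplier = −c·k = −0.7/0.3 ≈ −2.333. Need ΔY = −$526 billion, so ΔT = ΔY/(−c·k) = −(−$526 billion) × 0.3 / 0.7 ≈ +$225 billion.
The government should raise lump-sum taxes by $225 billion.

+$225 billion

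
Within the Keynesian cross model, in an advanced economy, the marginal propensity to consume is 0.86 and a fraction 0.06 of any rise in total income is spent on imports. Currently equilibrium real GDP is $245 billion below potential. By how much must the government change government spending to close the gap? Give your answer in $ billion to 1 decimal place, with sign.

Spending multiplier = 1/(1 − c + m) = 1/(1 − 0.86 + 0.06) = 1/0.2 = 5.
Need ΔY = +$245 billion, so ΔG = ΔY/k = (+$245 billion) × 0.2 = +$49 billion.
The government should increase government spending by $49 billion.

+$49.0 billion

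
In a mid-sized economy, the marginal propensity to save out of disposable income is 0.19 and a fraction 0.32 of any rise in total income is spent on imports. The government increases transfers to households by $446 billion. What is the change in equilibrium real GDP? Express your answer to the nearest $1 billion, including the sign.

+$708 billion

MPC = 1 − MPS = 1 − 0.19 = 0.81.
The transfer change shifts disposable income by +$446 billion, so first-round consumption changes by c·ΔTR = 0.81 × (+$446 billion) = +$361.26 billion.
Expenditure multiplier = 1/(1 − c + m) = 1/(1 − 0.81 + 0.32) = 1/0.51 ≈ 1.961.
The transfer multiplier is c × k ≈ 1.588, so ΔY = k × (c·ΔTR) = (+$361.26 billion) / 0.51 ≈ +$708 billion.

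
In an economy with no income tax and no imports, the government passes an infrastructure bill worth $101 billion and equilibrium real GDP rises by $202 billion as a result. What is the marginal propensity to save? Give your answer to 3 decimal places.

0.500

Implied spending multiplier k = ΔY/ΔG = 202/101 = 2.
Since k = 1/(1 − MPC), MPC = 1 − 1/k = 1 − ΔG/ΔY = 1 − 101/202 = 0.500.
MPS = 1 − MPC = 0.500.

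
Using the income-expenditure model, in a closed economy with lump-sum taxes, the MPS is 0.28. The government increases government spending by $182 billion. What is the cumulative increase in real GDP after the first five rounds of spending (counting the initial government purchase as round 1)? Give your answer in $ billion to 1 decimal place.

$524.2 billion

MPC = 1 − MPS = 1 − 0.28 = 0.72.
Round 1 adds ΔG = $182 billion; each later round is MPC = 0.72 times the previous.
After 5 rounds: 182 + 131.04 + 94.3488 + 67.931136 + 48.91041792 = ΔG·(1 − c^5)/(1 − c) = 182 × (1 − 0.1934917632)/0.28 ≈ $524.2 billion.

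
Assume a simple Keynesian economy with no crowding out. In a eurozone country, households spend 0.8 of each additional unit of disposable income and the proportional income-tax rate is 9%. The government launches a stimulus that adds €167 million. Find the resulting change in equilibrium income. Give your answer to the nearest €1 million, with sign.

Government-spending multiplier = 1/(1 − c(1−t)) = 1/(1 − 0.8×0.91) = 1/0.272 ≈ 3.676.
ΔY = k × ΔG = (+€167 million) / 0.272 ≈ +€614 million.

+€614 million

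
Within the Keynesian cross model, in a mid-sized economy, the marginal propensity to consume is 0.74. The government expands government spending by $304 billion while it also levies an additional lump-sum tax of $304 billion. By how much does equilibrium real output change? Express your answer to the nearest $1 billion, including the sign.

+$304 billion

Expenditure multiplier = 1/(1 − MPC) = 1/(1 − 0.74) = 1/0.26 ≈ 3.846.
ΔG contributes k·ΔG = (+$304 billion) / 0.26 ≈ +$1,169.2 billion.
ΔT of +$304 billion changes first-round spending by −c·ΔT = −$224.96 billion, contributing k·(−c·ΔT) = (−$224.96 billion) / 0.26 ≈ −$865.2 billion.
With ΔG = ΔT and no other leakages, the balanced-budget multiplier is 1, so ΔY = ΔG = +$304 billion.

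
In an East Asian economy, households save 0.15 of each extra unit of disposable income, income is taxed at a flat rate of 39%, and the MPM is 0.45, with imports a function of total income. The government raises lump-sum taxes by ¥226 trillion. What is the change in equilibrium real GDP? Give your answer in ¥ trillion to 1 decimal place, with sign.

MPC = 1 − MPS = 1 − 0.15 = 0.85.
A lump-sum tax change of +¥226 trillion shifts disposable income by −¥226 trillion; first-round consumption changes by −c × ΔT = −0.85 × (+¥226 trillion) = −¥192.1 trillion.
Expenditure multiplier = 1/(1 − c(1−t) + m) = 1/(1 − 0.85×0.61 + 0.45) = 1/0.9315 ≈ 1.074.
The tax multiplier is −c × k ≈ −0.913, so ΔY = k × (−c·ΔT) = (−¥192.1 trillion) / 0.9315 ≈ −¥206.2 trillion.

−¥206.2 trillion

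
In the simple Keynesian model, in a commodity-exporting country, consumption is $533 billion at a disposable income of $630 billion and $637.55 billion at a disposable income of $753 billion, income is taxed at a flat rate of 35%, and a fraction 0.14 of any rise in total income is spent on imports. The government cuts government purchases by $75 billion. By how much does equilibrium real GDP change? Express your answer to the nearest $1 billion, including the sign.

−$128 billion

MPC = ΔC/ΔYd = (637.55 − 533)/(753 − 630) = 104.55/123 = 0.85.
Government-spending multiplier = 1/(1 − c(1−t) + m) = 1/(1 − 0.85×0.65 + 0.14) = 1/0.5875 ≈ 1.702.
ΔY = k × ΔG = (−$75 billion) / 0.5875 ≈ −$128 billion.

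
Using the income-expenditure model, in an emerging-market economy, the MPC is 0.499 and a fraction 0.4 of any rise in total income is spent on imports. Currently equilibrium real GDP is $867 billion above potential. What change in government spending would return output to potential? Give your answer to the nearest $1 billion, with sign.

−$781 billion

Spending multiplier = 1/(1 − c + m) = 1/(1 − 0.499 + 0.4) = 1/0.901 ≈ 1.11.
Need ΔY = −$867 billion, so ΔG = ΔY/k = (−$867 billion) × 0.901 ≈ −$781 billion.
The government should cut government spending by $781 billion.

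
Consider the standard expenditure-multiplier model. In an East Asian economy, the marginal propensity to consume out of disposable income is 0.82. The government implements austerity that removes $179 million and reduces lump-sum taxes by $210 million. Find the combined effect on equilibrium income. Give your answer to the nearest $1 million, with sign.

Expenditure multiplier = 1/(1 − MPC) = 1/(1 − 0.82) = 1/0.18 ≈ 5.556.
ΔG contributes k·ΔG = (−$179 million) / 0.18 ≈ −$994.4 million.
ΔT of −$210 million changes first-round spending by −c·ΔT = +$172.2 million, contributing k·(−c·ΔT) = (+$172.2 million) / 0.18 ≈ +$956.7 million.
Net ΔY = k(ΔG − c·ΔT) = (−$6.8 million) / 0.18 ≈ −$38 million.

−$38 million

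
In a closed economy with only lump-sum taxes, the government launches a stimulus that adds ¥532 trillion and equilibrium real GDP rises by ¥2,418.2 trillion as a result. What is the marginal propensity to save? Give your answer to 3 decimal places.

0.220

Implied spending multiplier k = ΔY/ΔG = 2,418.2/532 ≈ 4.5455.
Since k = 1/(1 − MPC), MPC = 1 − 1/k = 1 − ΔG/ΔY = 1 − 532/2,418.2 ≈ 0.780.
MPS = 1 − MPC = 0.220.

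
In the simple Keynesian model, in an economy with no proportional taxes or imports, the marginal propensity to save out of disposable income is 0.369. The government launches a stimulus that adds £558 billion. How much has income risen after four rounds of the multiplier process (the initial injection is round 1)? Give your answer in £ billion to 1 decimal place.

£1,272.5 billion

MPC = 1 − MPS = 1 − 0.369 = 0.631.
Round 1 adds ΔG = £558 billion; each later round is MPC = 0.631 times the previous.
After 4 rounds: 558 + 352.098 + 222.173838 + 140.191691778 = ΔG·(1 − c^4)/(1 − c) = 558 × (1 − 0.158532181921)/0.369 ≈ £1,272.5 billion.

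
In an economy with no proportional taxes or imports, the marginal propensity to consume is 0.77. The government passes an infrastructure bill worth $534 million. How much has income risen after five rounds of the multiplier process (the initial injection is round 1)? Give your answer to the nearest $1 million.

Round 1 adds ΔG = $534 million; each later round is MPC = 0.77 times the previous.
After 5 rounds: 534 + 411.18 + 316.6086 + 243.788622 + 187.71723894 = ΔG·(1 − c^5)/(1 − c) = 534 × (1 − 0.2706784157)/0.23 ≈ $1,693 million.

$1,693 million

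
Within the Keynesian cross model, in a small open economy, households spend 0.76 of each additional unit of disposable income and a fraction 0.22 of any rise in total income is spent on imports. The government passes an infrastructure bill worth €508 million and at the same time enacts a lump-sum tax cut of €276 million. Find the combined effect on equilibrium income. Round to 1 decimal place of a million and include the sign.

Expenditure multiplier = 1/(1 − c + m) = 1/(1 − 0.76 + 0.22) = 1/0.46 ≈ 2.174.
ΔG contributes k·ΔG = (+€508 million) / 0.46 ≈ +€1,104.3 million.
ΔT of −€276 million changes first-round spending by −c·ΔT = +€209.76 million, contributing k·(−c·ΔT) = (+€209.76 million) / 0.46 = +€456 million.
Net ΔY = k(ΔG − c·ΔT) = (+€717.76 million) / 0.46 ≈ +€1,560.3 million.

+€1,560.3 million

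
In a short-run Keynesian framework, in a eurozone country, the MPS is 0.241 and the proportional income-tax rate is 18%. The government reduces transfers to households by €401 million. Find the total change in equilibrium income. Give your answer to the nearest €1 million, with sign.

MPC = 1 − MPS = 1 − 0.241 = 0.759.
The transfer change shifts disposable income by −€401 million, so first-round consumption changes by c·ΔTR = 0.759 × (−€401 million) = −€304.359 million.
Expenditure multiplier = 1/(1 − c(1−t)) = 1/(1 − 0.759×0.82) = 1/0.37762 ≈ 2.648.
The transfer multiplier is c × k ≈ 2.01, so ΔY = k × (c·ΔTR) = (−€304.359 million) / 0.37762 ≈ −€806 million.

−€806 million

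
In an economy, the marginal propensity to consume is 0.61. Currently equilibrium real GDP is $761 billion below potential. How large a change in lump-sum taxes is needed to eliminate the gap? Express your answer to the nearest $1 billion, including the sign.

Spending multiplier = 1/(1 − MPC) = 1/(1 − 0.61) = 1/0.39 ≈ 2.564.
Tax multiplier = −c·k = −0.61/0.39 ≈ −1.564. Need ΔY = +$761 billion, so ΔT = ΔY/(−c·k) = −(+$761 billion) × 0.39 / 0.61 ≈ −$487 billion.
The government should cut lump-sum taxes by $487 billion.

−$487 billion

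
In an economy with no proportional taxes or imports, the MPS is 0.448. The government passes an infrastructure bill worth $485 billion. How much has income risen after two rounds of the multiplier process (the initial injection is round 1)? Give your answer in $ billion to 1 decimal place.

$752.7 billion

MPC = 1 − MPS = 1 − 0.448 = 0.552.
Round 1 adds ΔG = $485 billion; each later round is MPC = 0.552 times the previous.
After 2 rounds: 485 + 267.72 = ΔG·(1 − c^2)/(1 − c) = 485 × (1 − 0.304704)/0.448 ≈ $752.7 billion.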